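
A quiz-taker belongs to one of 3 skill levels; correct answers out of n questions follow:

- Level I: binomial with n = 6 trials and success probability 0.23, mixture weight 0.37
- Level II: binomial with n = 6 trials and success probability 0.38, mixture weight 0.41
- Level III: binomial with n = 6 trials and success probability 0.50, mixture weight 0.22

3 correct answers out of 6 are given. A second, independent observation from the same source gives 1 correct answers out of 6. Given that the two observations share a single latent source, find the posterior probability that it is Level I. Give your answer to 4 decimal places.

0.3474

By Bayes' theorem, P(k | x) = π_k f_k(x) / Σ_j π_j f_j(x).
Since both observations come from the same component, the likelihood for component k is f_k(x₁)·f_k(x₂).
  f_I = [C(6,3)·0.23^3·0.77^3 = 20·0.012167·0.456533 = 0.111093] × [0.373536] = 0.0414972
  f_II = [C(6,3)·0.38^3·0.62^3 = 20·0.054872·0.238328 = 0.261551] × [0.208878] = 0.0546323
  f_III = [C(6,3)·0.50^3·0.50^3 = 20·0.125·0.125 = 0.3125] × [0.09375] = 0.0292969
Unnormalised posteriors:
  π_I·f_I = 0.37 × 0.0414972 = 0.0153539
  π_II·f_II = 0.41 × 0.0546323 = 0.0223992
  π_III·f_III = 0.22 × 0.0292969 = 0.00644531
Evidence: 0.0153539 + 0.0223992 + 0.00644531 = 0.0441985
Responsibility of Level I: 0.0153539 / 0.0441985 ≈ 0.3474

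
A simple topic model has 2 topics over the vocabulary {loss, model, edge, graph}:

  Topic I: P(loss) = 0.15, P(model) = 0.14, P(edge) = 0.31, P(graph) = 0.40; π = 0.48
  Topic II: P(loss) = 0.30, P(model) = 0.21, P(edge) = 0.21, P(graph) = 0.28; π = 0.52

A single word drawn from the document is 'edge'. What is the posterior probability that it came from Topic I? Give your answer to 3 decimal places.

By Bayes' theorem, P(k | x) = P(Z=k) f_k(x) / Σ_j P(Z=j) f_j(x).
Evaluate each component's likelihood at the observed value:
  p_I = P(edge | comp) = 0.31
  p_II = P(edge | comp) = 0.21
Multiply by the mixture weights:
  P(Z=I)·p_I = 0.48 × 0.31 = 0.1488
  P(Z=II)·p_II = 0.52 × 0.21 = 0.1092
Marginal: 0.1488 + 0.1092 = 0.258
So the posterior for Topic I is 0.1488 / 0.258 ≈ 0.577.

0.577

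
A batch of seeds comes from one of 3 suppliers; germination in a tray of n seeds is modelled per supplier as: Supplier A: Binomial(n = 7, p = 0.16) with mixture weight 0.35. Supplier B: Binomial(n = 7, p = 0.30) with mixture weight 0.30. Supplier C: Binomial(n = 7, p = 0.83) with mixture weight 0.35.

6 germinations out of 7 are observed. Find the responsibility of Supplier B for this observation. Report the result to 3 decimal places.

0.008

The responsibility of component k is π_k f_k(x) divided by Σ_j π_j f_j(x).
Component likelihoods at x = 6 germinations out of 7:
  f_A = C(7,6)·0.16^6·0.84^1 = 7·1.67772e-05·0.84 = 9.865e-05
  f_B = C(7,6)·0.30^6·0.70^1 = 7·0.000729·0.7 = 0.0035721
  f_C = C(7,6)·0.83^6·0.17^1 = 7·0.32694·0.17 = 0.389059
Prior × likelihood for each component:
  π_A·f_A = 0.35 × 9.865e-05 = 3.45275e-05
  π_B·f_B = 0.30 × 0.0035721 = 0.00107163
  π_C·f_C = 0.35 × 0.389059 = 0.136171
Normaliser: 3.45275e-05 + 0.00107163 + 0.136171 = 0.137277
So the posterior for Supplier B is 0.00107163 / 0.137277 ≈ 0.008.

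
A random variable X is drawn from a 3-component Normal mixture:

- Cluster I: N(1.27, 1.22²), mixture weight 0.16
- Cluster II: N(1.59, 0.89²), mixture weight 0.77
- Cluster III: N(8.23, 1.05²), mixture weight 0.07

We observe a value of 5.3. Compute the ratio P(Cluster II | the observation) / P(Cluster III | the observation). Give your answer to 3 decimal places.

Only the two components matter; the odds are (π_i f_i(x)) / (π_j f_j(x)).
Normal densities:
  f_I = 0.00139674
  f_II = 7.55463e-05
  f_III = 0.00774191
5.81707e-05 / 0.000541933 ≈ 0.107

0.107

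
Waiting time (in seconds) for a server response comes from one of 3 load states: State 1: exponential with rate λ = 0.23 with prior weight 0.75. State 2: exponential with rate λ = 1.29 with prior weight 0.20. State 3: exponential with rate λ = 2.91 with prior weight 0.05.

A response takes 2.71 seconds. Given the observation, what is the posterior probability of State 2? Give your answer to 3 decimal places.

0.078

P(component k | x) = π_k·f_k(x) / marginal(x), where marginal(x) = Σ_j π_j·f_j(x).
Component likelihoods at x = 2.71 seconds:
  p_1 = 0.23·e^(−0.23·2.71) = 0.23·e^(−0.6233) = 0.12332
  p_2 = 1.29·e^(−1.29·2.71) = 1.29·e^(−3.4959) = 0.0391147
  p_3 = 2.91·e^(−2.91·2.71) = 2.91·e^(−7.8861) = 0.00109396
Multiply by the mixture weights:
  π_1·p_1 = 0.75 × 0.12332 = 0.0924897
  π_2·p_2 = 0.20 × 0.0391147 = 0.00782293
  π_3·p_3 = 0.05 × 0.00109396 = 5.46982e-05
Normaliser: 0.0924897 + 0.00782293 + 5.46982e-05 = 0.100367
Responsibility of State 2: 0.00782293 / 0.100367 ≈ 0.078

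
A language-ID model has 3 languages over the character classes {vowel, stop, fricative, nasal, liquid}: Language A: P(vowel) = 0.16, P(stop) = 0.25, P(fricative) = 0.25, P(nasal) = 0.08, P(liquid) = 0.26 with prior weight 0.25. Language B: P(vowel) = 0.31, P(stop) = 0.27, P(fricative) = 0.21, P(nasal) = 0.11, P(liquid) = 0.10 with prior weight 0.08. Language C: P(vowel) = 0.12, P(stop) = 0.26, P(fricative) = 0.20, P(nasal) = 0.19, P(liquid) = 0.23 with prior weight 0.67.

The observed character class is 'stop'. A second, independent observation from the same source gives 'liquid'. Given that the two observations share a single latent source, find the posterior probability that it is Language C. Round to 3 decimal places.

0.685

Posterior ∝ prior × likelihood, so P(k | x) ∝ P(Z=k) f_k(x); normalise over all components.
Since both observations come from the same component, the likelihood for component k is f_k(x₁)·f_k(x₂).
  L_A = [0.25] × [0.26] = 0.065
  L_B = [0.27] × [0.1] = 0.027
  L_C = [0.26] × [0.23] = 0.0598
Unnormalised posteriors:
  P(Z=A)·L_A = 0.25 × 0.065 = 0.01625
  P(Z=B)·L_B = 0.08 × 0.027 = 0.00216
  P(Z=C)·L_C = 0.67 × 0.0598 = 0.040066
Normaliser: 0.01625 + 0.00216 + 0.040066 = 0.058476
So the posterior for Language C is 0.040066 / 0.058476 ≈ 0.685.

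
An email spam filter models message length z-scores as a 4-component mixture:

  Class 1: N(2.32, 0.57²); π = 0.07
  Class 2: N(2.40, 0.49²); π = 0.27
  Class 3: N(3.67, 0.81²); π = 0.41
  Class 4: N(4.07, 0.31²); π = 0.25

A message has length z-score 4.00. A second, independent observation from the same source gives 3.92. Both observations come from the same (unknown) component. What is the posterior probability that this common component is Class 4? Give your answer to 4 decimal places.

P(component k | x) = P(Z=k)·f_k(x) / marginal(x), where marginal(x) = Σ_j P(Z=j)·f_j(x).
Since both observations come from the same component, the likelihood for component k is f_k(x₁)·f_k(x₂).
  p_1 = [0.00909246] × [0.0136162] = 0.000123805
  p_2 = [0.0039395] × [0.00662492] = 2.60989e-05
  p_3 = [0.453297] × [0.469612] = 0.212874
  p_4 = [1.25452] × [1.14474] = 1.4361
Unnormalised posteriors:
  P(Z=1)·p_1 = 0.07 × 0.000123805 = 8.66635e-06
  P(Z=2)·p_2 = 0.27 × 2.60989e-05 = 7.0467e-06
  P(Z=3)·p_3 = 0.41 × 0.212874 = 0.0872783
  P(Z=4)·p_4 = 0.25 × 1.4361 = 0.359024
Sum: 8.66635e-06 + 7.0467e-06 + 0.0872783 + 0.359024 = 0.446318
So the posterior for Class 4 is 0.359024 / 0.446318 ≈ 0.8044.

0.8044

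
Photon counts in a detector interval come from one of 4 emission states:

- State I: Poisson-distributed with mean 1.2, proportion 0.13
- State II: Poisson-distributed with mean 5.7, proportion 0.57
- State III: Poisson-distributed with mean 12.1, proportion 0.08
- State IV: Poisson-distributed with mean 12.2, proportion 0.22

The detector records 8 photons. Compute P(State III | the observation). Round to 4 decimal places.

0.0711

Posterior ∝ prior × likelihood, so P(k | x) ∝ P(Z=k) f_k(x); normalise over all components.
Component likelihoods at x = 8 photons:
  f_I = e^(−1.2)·1.2^8/8! = 3.212e-05
  f_II = e^(−5.7)·5.7^8/8! = 0.0924698
  f_III = e^(−12.1)·12.1^8/8! = 0.0633577
  f_IV = e^(−12.2)·12.2^8/8! = 0.0612302
Weight by the priors:
  P(Z=I)·f_I = 0.13 × 3.212e-05 = 4.17561e-06
  P(Z=II)·f_II = 0.57 × 0.0924698 = 0.0527078
  P(Z=III)·f_III = 0.08 × 0.0633577 = 0.00506861
  P(Z=IV)·f_IV = 0.22 × 0.0612302 = 0.0134706
Marginal: 4.17561e-06 + 0.0527078 + 0.00506861 + 0.0134706 = 0.0712512
Responsibility of State III: 0.00506861 / 0.0712512 ≈ 0.0711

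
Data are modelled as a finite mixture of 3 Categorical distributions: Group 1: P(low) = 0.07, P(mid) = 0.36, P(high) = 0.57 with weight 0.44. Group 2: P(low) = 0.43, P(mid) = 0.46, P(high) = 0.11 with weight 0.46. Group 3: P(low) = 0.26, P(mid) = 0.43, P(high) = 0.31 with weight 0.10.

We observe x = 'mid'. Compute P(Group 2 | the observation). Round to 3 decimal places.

Apply Bayes' rule: the posterior for each component is proportional to its prior times its likelihood at x.
Component likelihoods at x = 'mid':
  p_1 = 0.36
  p_2 = 0.46
  p_3 = 0.43
Unnormalised posteriors:
  w_1·p_1 = 0.44 × 0.36 = 0.1584
  w_2·p_2 = 0.46 × 0.46 = 0.2116
  w_3·p_3 = 0.10 × 0.43 = 0.043
Normaliser: 0.1584 + 0.2116 + 0.043 = 0.413
P(Group 2 | 'mid') ≈ 0.512

0.512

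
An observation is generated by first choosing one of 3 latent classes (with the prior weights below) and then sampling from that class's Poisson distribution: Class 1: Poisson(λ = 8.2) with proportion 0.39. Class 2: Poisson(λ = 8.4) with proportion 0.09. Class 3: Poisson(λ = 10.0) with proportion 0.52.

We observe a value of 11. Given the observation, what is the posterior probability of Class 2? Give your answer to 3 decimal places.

By Bayes' theorem, P(k | x) = π_k f_k(x) / Σ_j π_j f_j(x).
Poisson probabilities:
  p_1 = 0.07755
  p_2 = 0.0827642
  p_3 = 0.113736
Unnormalised posteriors:
  π_1·p_1 = 0.39 × 0.07755 = 0.0302445
  π_2·p_2 = 0.09 × 0.0827642 = 0.00744878
  π_3·p_3 = 0.52 × 0.113736 = 0.0591429
Denominator: 0.0302445 + 0.00744878 + 0.0591429 = 0.0968362
P(Class 2 | the observation) ≈ 0.077

0.077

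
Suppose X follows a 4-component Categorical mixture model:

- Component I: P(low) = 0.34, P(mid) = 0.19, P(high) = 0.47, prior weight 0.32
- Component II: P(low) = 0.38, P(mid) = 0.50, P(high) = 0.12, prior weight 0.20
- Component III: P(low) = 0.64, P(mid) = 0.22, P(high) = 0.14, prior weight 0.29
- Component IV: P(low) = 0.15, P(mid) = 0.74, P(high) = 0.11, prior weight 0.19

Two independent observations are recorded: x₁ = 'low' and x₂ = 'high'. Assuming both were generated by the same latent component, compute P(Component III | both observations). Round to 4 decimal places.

P(component k | x) = π_k·f_k(x) / marginal(x), where marginal(x) = Σ_j π_j·f_j(x).
Since both observations come from the same component, the likelihood for component k is f_k(x₁)·f_k(x₂).
  f_I = [P(low | comp) = 0.34] × [0.47] = 0.1598
  f_II = [P(low | comp) = 0.38] × [0.12] = 0.0456
  f_III = [P(low | comp) = 0.64] × [0.14] = 0.0896
  f_IV = [P(low | comp) = 0.15] × [0.11] = 0.0165
Prior × likelihood for each component:
  π_I·f_I = 0.32 × 0.1598 = 0.051136
  π_II·f_II = 0.20 × 0.0456 = 0.00912
  π_III·f_III = 0.29 × 0.0896 = 0.025984
  π_IV·f_IV = 0.19 × 0.0165 = 0.003135
Denominator: 0.051136 + 0.00912 + 0.025984 + 0.003135 = 0.089375
So the posterior for Component III is 0.025984 / 0.089375 ≈ 0.2907.

0.2907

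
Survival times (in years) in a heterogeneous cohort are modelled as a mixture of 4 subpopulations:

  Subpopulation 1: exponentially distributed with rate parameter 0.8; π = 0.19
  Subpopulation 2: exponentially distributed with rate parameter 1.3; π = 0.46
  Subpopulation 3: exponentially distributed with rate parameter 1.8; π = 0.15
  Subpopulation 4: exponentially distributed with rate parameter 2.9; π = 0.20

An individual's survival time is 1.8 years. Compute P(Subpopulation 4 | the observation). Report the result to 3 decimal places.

0.029

By Bayes' theorem, P(k | x) = π_k f_k(x) / Σ_j π_j f_j(x).
Component likelihoods at x = 1.8 years:
  f_1 = 0.189542
  f_2 = 0.125226
  f_3 = 0.070495
  f_4 = 0.0156813
Unnormalised posteriors:
  π_1·f_1 = 0.19 × 0.189542 = 0.036013
  π_2·f_2 = 0.46 × 0.125226 = 0.0576039
  π_3·f_3 = 0.15 × 0.070495 = 0.0105743
  π_4·f_4 = 0.20 × 0.0156813 = 0.00313625
Evidence: 0.036013 + 0.0576039 + 0.0105743 + 0.00313625 = 0.107327
P(Subpopulation 4 | the observation) = 0.00313625 / 0.107327 ≈ 0.029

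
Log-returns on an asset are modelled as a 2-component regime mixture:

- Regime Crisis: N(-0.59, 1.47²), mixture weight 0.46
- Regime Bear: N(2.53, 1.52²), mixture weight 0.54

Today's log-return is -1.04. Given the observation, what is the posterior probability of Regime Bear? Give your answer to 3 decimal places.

By Bayes' theorem, P(k | x) = P(Z=k) f_k(x) / Σ_j P(Z=j) f_j(x).
Normal densities:
  p_Crisis = (1/(1.47·√(2π)))·exp(−(-1.04−-0.59)²/(2·1.47²)) = 0.271389·exp(-0.04686) = 0.258967
  p_Bear = (1/(1.52·√(2π)))·exp(−(-1.04−2.53)²/(2·1.52²)) = 0.262462·exp(-2.75816) = 0.0166423
Weight by the priors:
  P(Z=Crisis)·p_Crisis = 0.46 × 0.258967 = 0.119125
  P(Z=Bear)·p_Bear = 0.54 × 0.0166423 = 0.00898684
Evidence: 0.119125 + 0.00898684 = 0.128111
P(Regime Bear | data) = 0.00898684 / 0.128111 ≈ 0.070

0.070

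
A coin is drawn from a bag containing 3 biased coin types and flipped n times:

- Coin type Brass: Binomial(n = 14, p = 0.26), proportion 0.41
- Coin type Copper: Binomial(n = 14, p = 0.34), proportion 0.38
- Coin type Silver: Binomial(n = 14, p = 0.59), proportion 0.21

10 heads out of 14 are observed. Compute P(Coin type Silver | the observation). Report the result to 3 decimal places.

Posterior ∝ prior × likelihood, so P(k | x) ∝ π_k f_k(x); normalise over all components.
Evaluate each component's likelihood at the observed value:
  p_Brass = 0.000423735
  p_Copper = 0.00392102
  p_Silver = 0.144574
Weight by the priors:
  π_Brass·p_Brass = 0.41 × 0.000423735 = 0.000173731
  π_Copper·p_Copper = 0.38 × 0.00392102 = 0.00148999
  π_Silver·p_Silver = 0.21 × 0.144574 = 0.0303605
Evidence: 0.000173731 + 0.00148999 + 0.0303605 = 0.0320242
Responsibility of Coin type Silver: 0.0303605 / 0.0320242 ≈ 0.948

0.948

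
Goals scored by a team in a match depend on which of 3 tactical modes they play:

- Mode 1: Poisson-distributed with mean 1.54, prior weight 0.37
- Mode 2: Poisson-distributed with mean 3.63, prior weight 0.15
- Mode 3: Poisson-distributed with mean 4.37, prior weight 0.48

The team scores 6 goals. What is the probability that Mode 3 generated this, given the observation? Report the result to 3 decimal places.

0.806

Posterior ∝ prior × likelihood, so P(k | x) ∝ P(Z=k) f_k(x); normalise over all components.
Component likelihoods at x = 6 goals:
  p_1 = e^(−1.54)·1.54^6/6! = 0.00397172
  p_2 = e^(−3.63)·3.63^6/6! = 0.0842594
  p_3 = e^(−4.37)·4.37^6/6! = 0.122374
Weight by the priors:
  P(Z=1)·p_1 = 0.37 × 0.00397172 = 0.00146954
  P(Z=2)·p_2 = 0.15 × 0.0842594 = 0.0126389
  P(Z=3)·p_3 = 0.48 × 0.122374 = 0.0587395
Sum: 0.00146954 + 0.0126389 + 0.0587395 = 0.072848
P(Mode 3 | the observation) ≈ 0.806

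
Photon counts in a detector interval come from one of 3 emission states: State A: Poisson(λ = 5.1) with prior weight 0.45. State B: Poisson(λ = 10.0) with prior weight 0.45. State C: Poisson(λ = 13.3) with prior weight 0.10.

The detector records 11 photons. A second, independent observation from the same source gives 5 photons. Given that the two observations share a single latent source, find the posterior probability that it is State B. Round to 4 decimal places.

By Bayes' theorem, P(k | x) = w_k f_k(x) / Σ_j w_j f_j(x).
Since both observations come from the same component, the likelihood for component k is f_k(x₁)·f_k(x₂).
  L_A = [0.00927287] × [0.175294] = 0.00162548
  L_B = [0.113736] × [0.0378333] = 0.00430302
  L_C = [0.0966264] × [0.00580711] = 0.00056112
Multiply by the mixture weights:
  w_A·L_A = 0.45 × 0.00162548 = 0.000731467
  w_B·L_B = 0.45 × 0.00430302 = 0.00193636
  w_C·L_C = 0.10 × 0.00056112 = 5.6112e-05
Marginal: 0.000731467 + 0.00193636 + 5.6112e-05 = 0.00272394
Responsibility of State B: 0.00193636 / 0.00272394 ≈ 0.7109

0.7109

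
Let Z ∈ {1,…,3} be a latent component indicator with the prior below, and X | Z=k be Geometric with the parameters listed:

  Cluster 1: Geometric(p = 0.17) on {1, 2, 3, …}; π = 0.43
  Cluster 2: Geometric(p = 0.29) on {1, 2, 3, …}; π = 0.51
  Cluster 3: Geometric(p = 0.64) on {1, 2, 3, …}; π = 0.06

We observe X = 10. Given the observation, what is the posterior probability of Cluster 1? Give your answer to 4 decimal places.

Apply Bayes' rule: the posterior for each component is proportional to its prior times its likelihood at x.
Evaluate each component's likelihood at the observed value:
  p_1 = 0.0317798
  p_2 = 0.0132961
  p_3 = 6.49984e-05
Multiply by the mixture weights:
  P(Z=1)·p_1 = 0.43 × 0.0317798 = 0.0136653
  P(Z=2)·p_2 = 0.51 × 0.0132961 = 0.00678099
  P(Z=3)·p_3 = 0.06 × 6.49984e-05 = 3.8999e-06
Evidence: 0.0136653 + 0.00678099 + 3.8999e-06 = 0.0204502
Responsibility of Cluster 1: 0.0136653 / 0.0204502 ≈ 0.6682

0.6682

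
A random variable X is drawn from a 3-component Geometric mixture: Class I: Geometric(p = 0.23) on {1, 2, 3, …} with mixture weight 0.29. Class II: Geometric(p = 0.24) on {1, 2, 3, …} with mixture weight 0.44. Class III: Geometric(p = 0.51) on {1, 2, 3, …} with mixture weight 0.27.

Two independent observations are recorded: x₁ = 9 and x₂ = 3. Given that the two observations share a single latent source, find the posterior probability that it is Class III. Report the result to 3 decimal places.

0.020

P(component k | x) = π_k·f_k(x) / marginal(x), where marginal(x) = Σ_j π_j·f_j(x).
Since both observations come from the same component, the likelihood for component k is f_k(x₁)·f_k(x₂).
  p_I = [0.0284219] × [0.136367] = 0.00387581
  p_II = [0.0267128] × [0.138624] = 0.00370304
  p_III = [0.00169488] × [0.122451] = 0.00020754
Weight by the priors:
  π_I·p_I = 0.29 × 0.00387581 = 0.00112399
  π_II·p_II = 0.44 × 0.00370304 = 0.00162934
  π_III·p_III = 0.27 × 0.00020754 = 5.60357e-05
Normaliser: 0.00112399 + 0.00162934 + 5.60357e-05 = 0.00280936
So the posterior for Class III is 5.60357e-05 / 0.00280936 ≈ 0.020.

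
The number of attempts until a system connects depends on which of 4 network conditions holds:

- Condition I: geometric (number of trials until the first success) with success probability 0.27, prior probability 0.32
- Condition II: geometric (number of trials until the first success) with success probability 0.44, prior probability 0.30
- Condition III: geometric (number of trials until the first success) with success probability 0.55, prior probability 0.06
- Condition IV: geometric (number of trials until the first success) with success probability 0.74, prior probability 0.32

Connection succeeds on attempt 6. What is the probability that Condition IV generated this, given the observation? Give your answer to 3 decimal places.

0.011

Posterior ∝ prior × likelihood, so P(k | x) ∝ P(Z=k) f_k(x); normalise over all components.
Component likelihoods at x = 6:
  f_I = 0.27·(1−0.27)^5 = 0.27·0.207307 = 0.0559729
  f_II = 0.44·(1−0.44)^5 = 0.44·0.0550732 = 0.0242322
  f_III = 0.55·(1−0.55)^5 = 0.55·0.0184528 = 0.010149
  f_IV = 0.74·(1−0.74)^5 = 0.74·0.00118814 = 0.000879222
Weight by the priors:
  P(Z=I)·f_I = 0.32 × 0.0559729 = 0.0179113
  P(Z=II)·f_II = 0.30 × 0.0242322 = 0.00726966
  P(Z=III)·f_III = 0.06 × 0.010149 = 0.000608943
  P(Z=IV)·f_IV = 0.32 × 0.000879222 = 0.000281351
Evidence: 0.0179113 + 0.00726966 + 0.000608943 + 0.000281351 = 0.0260713
P(Condition IV | x) = 0.000281351 / 0.0260713 ≈ 0.011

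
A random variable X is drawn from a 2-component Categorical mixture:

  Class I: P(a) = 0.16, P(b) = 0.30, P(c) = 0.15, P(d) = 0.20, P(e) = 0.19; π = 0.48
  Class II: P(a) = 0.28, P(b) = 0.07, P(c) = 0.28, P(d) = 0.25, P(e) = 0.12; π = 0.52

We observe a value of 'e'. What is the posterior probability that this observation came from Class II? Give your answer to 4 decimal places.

0.4062

Posterior ∝ prior × likelihood, so P(k | x) ∝ P(Z=k) f_k(x); normalise over all components.
Component likelihoods at x = 'e':
  L_I = P(e | comp) = 0.19
  L_II = P(e | comp) = 0.12
Prior × likelihood for each component:
  P(Z=I)·L_I = 0.48 × 0.19 = 0.0912
  P(Z=II)·L_II = 0.52 × 0.12 = 0.0624
Denominator: 0.0912 + 0.0624 = 0.1536
Responsibility of Class II: 0.0624 / 0.1536 ≈ 0.4062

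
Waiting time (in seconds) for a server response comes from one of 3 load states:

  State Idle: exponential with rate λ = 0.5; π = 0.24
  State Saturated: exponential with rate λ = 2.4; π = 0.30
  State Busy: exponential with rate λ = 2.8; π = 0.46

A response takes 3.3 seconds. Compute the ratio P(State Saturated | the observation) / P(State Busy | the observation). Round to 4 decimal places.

The posterior odds equal the prior odds times the likelihood ratio: (π_i/π_j)·(f_i(x)/f_j(x)).
Evaluate each component's likelihood at the observed value:
  p_Idle = 0.5·e^(−0.5·3.3) = 0.5·e^(−1.6500) = 0.096025
  p_Saturated = 2.4·e^(−2.4·3.3) = 2.4·e^(−7.9200) = 0.000872166
  p_Busy = 2.8·e^(−2.8·3.3) = 2.8·e^(−9.2400) = 0.000271817
Posterior odds = (π_Saturated·p_Saturated) / (π_Busy·p_Busy) = (0.30·0.000872166) / (0.46·0.000271817) = 0.00026165 / 0.000125036 ≈ 2.0926

2.0926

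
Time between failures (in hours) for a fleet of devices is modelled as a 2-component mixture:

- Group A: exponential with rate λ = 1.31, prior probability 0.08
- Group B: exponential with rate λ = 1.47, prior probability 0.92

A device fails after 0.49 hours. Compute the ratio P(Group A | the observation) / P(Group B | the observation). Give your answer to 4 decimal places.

0.0838

The posterior odds equal the prior odds times the likelihood ratio: (P(Z=i)/P(Z=j))·(f_i(x)/f_j(x)).
Exponential densities:
  L_A = 1.31·e^(−1.31·0.49) = 1.31·e^(−0.6419) = 0.689442
  L_B = 1.47·e^(−1.47·0.49) = 1.47·e^(−0.7203) = 0.715311
0.0551554 / 0.658086 ≈ 0.0838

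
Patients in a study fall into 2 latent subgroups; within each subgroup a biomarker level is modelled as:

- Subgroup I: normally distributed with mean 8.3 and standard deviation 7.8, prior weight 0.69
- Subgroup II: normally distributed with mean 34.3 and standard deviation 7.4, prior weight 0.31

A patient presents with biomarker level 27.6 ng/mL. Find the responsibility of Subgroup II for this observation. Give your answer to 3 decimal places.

P(component k | x) = π_k·f_k(x) / marginal(x), where marginal(x) = Σ_j π_j·f_j(x).
Normal densities:
  f_I = (1/(7.8·√(2π)))·exp(−(27.6−8.3)²/(2·7.8²)) = 0.051146·exp(-3.06123) = 0.0023952
  f_II = (1/(7.4·√(2π)))·exp(−(27.6−34.3)²/(2·7.4²)) = 0.053911·exp(-0.40988) = 0.0357824
Prior × likelihood for each component:
  π_I·f_I = 0.69 × 0.0023952 = 0.00165269
  π_II·f_II = 0.31 × 0.0357824 = 0.0110926
Denominator: 0.00165269 + 0.0110926 = 0.0127452
So the posterior for Subgroup II is 0.0110926 / 0.0127452 ≈ 0.870.

0.870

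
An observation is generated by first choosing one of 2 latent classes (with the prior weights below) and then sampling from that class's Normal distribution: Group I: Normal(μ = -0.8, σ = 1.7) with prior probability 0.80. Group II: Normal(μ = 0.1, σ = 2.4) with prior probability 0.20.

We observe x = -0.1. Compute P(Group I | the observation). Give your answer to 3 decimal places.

0.839

The responsibility of component k is P(Z=k) f_k(x) divided by Σ_j P(Z=j) f_j(x).
Normal densities:
  f_I = 0.215598
  f_II = 0.16565
Multiply by the mixture weights:
  P(Z=I)·f_I = 0.80 × 0.215598 = 0.172478
  P(Z=II)·f_II = 0.20 × 0.16565 = 0.03313
Denominator: 0.172478 + 0.03313 = 0.205608
P(Group I | x) = 0.172478 / 0.205608 ≈ 0.839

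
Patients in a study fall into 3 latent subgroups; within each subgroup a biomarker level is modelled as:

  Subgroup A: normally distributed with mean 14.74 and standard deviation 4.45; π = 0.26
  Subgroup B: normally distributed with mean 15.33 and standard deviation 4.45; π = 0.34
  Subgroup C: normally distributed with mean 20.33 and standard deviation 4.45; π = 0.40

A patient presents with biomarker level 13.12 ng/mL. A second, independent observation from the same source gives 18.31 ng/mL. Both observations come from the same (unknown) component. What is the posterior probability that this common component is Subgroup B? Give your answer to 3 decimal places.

0.468

Posterior ∝ prior × likelihood, so P(k | x) ∝ P(Z=k) f_k(x); normalise over all components.
Since both observations come from the same component, the likelihood for component k is f_k(x₁)·f_k(x₂).
  p_A = [(1/(4.45·√(2π)))·exp(−(13.12−14.74)²/(2·4.45²)) = 0.089650·exp(-0.06626) = 0.0839019] × [0.0649821] = 0.00545212
  p_B = [(1/(4.45·√(2π)))·exp(−(13.12−15.33)²/(2·4.45²)) = 0.089650·exp(-0.12332) = 0.0792488] × [0.0716425] = 0.00567758
  p_C = [(1/(4.45·√(2π)))·exp(−(13.12−20.33)²/(2·4.45²)) = 0.089650·exp(-1.31256) = 0.0241274] × [0.0808734] = 0.00195127
Unnormalised posteriors:
  P(Z=A)·p_A = 0.26 × 0.00545212 = 0.00141755
  P(Z=B)·p_B = 0.34 × 0.00567758 = 0.00193038
  P(Z=C)·p_C = 0.40 × 0.00195127 = 0.000780507
Marginal: 0.00141755 + 0.00193038 + 0.000780507 = 0.00412844
So the posterior for Subgroup B is 0.00193038 / 0.00412844 ≈ 0.468.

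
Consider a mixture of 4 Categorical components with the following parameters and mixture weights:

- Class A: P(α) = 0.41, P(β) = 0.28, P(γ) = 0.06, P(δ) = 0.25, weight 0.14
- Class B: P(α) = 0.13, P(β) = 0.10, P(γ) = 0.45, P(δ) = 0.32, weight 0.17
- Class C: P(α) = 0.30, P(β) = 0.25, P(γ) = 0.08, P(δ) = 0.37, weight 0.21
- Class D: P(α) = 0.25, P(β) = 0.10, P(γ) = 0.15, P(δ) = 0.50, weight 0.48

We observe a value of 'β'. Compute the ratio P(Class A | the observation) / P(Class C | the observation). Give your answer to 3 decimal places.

The posterior odds equal the prior odds times the likelihood ratio: (w_i/w_j)·(f_i(x)/f_j(x)).
Component likelihoods at x = 'β':
  f_A = P(β | comp) = 0.28
  f_B = P(β | comp) = 0.10
  f_C = P(β | comp) = 0.25
  f_D = P(β | comp) = 0.10
Posterior odds = (w_A·f_A) / (w_C·f_C) = (0.14·0.28) / (0.21·0.25) = 0.0392 / 0.0525 ≈ 0.747

0.747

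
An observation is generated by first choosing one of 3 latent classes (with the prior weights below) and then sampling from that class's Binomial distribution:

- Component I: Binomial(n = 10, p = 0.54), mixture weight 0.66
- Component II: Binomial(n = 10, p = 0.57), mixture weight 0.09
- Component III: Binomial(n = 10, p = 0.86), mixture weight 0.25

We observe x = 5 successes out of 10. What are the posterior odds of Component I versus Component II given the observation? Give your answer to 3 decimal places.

The posterior odds equal the prior odds times the likelihood ratio: (P(Z=i)/P(Z=j))·(f_i(x)/f_j(x)).
Component likelihoods at x = 5 successes out of 10:
  p_I = 0.238319
  p_II = 0.222904
  p_III = 0.00637577
Odds = (0.66/0.09) × (0.238319/0.222904) = 7.33333 × 1.06916 ≈ 7.840

7.840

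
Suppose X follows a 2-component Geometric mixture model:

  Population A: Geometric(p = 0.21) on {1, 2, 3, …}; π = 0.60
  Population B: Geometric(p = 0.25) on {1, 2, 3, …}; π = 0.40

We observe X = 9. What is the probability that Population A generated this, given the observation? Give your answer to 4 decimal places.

The responsibility of component k is π_k f_k(x) divided by Σ_j π_j f_j(x).
Geometric probabilities:
  L_A = 0.0318593
  L_B = 0.0250282
Unnormalised posteriors:
  π_A·L_A = 0.60 × 0.0318593 = 0.0191156
  π_B·L_B = 0.40 × 0.0250282 = 0.0100113
Sum: 0.0191156 + 0.0100113 = 0.0291269
Responsibility of Population A: 0.0191156 / 0.0291269 ≈ 0.6563

0.6563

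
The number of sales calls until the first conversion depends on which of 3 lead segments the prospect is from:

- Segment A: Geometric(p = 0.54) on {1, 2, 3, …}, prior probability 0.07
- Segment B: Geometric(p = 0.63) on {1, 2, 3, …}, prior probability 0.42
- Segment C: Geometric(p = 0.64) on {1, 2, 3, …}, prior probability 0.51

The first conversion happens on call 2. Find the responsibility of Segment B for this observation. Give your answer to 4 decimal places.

P(component k | x) = w_k·f_k(x) / marginal(x), where marginal(x) = Σ_j w_j·f_j(x).
Geometric probabilities:
  p_A = 0.54·(1−0.54)^1 = 0.54·0.46 = 0.2484
  p_B = 0.63·(1−0.63)^1 = 0.63·0.37 = 0.2331
  p_C = 0.64·(1−0.64)^1 = 0.64·0.36 = 0.2304
Unnormalised posteriors:
  w_A·p_A = 0.07 × 0.2484 = 0.017388
  w_B·p_B = 0.42 × 0.2331 = 0.097902
  w_C·p_C = 0.51 × 0.2304 = 0.117504
Evidence: 0.017388 + 0.097902 + 0.117504 = 0.232794
Responsibility of Segment B: 0.097902 / 0.232794 ≈ 0.4206

0.4206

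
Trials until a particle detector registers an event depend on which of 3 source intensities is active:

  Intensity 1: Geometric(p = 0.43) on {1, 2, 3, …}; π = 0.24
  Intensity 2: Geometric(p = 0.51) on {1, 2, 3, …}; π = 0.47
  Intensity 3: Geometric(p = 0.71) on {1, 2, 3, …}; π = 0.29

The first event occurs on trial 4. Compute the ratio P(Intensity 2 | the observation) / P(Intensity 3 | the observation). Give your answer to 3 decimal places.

Only the two components matter; the odds are (π_i f_i(x)) / (π_j f_j(x)).
Component likelihoods at x = 4:
  f_1 = 0.079633
  f_2 = 0.060001
  f_3 = 0.0173162
Odds = (0.47/0.29) × (0.060001/0.0173162) = 1.62069 × 3.46502 ≈ 5.616

5.616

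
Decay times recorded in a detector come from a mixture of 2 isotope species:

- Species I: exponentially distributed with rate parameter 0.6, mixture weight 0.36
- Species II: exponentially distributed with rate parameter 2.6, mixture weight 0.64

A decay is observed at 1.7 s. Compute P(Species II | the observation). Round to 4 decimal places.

Posterior ∝ prior × likelihood, so P(k | x) ∝ π_k f_k(x); normalise over all components.
Evaluate each component's likelihood at the observed value:
  L_I = 0.6·e^(−0.6·1.7) = 0.6·e^(−1.0200) = 0.216357
  L_II = 2.6·e^(−2.6·1.7) = 2.6·e^(−4.4200) = 0.031289
Multiply by the mixture weights:
  π_I·L_I = 0.36 × 0.216357 = 0.0778885
  π_II·L_II = 0.64 × 0.031289 = 0.020025
Evidence: 0.0778885 + 0.020025 = 0.0979135
P(Species II | the observation) = 0.020025 / 0.0979135 ≈ 0.2045

0.2045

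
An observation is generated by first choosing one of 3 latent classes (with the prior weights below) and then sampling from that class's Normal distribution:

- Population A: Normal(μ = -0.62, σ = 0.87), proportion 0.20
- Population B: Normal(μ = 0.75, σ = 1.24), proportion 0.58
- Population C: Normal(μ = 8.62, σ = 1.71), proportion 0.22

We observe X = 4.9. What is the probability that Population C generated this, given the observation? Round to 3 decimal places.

0.875

Posterior ∝ prior × likelihood, so P(k | x) ∝ P(Z=k) f_k(x); normalise over all components.
Component likelihoods at x = 4.9:
  L_A = 8.31246e-10
  L_B = 0.00118917
  L_C = 0.0218906
Unnormalised posteriors:
  P(Z=A)·L_A = 0.20 × 8.31246e-10 = 1.66249e-10
  P(Z=B)·L_B = 0.58 × 0.00118917 = 0.000689719
  P(Z=C)·L_C = 0.22 × 0.0218906 = 0.00481593
Marginal: 1.66249e-10 + 0.000689719 + 0.00481593 = 0.00550565
P(Population C | data) = 0.00481593 / 0.00550565 ≈ 0.875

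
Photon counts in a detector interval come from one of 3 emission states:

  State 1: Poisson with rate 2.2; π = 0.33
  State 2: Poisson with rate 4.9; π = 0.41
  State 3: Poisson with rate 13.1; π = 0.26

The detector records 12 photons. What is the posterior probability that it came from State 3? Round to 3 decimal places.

0.959

By Bayes' theorem, P(k | x) = π_k f_k(x) / Σ_j π_j f_j(x).
Component likelihoods at x = 12 photons:
  f_1 = 2.97363e-06
  f_2 = 0.00297833
  f_3 = 0.109059
Weight by the priors:
  π_1·f_1 = 0.33 × 2.97363e-06 = 9.81299e-07
  π_2·f_2 = 0.41 × 0.00297833 = 0.00122112
  π_3·f_3 = 0.26 × 0.109059 = 0.0283553
Evidence: 9.81299e-07 + 0.00122112 + 0.0283553 = 0.0295774
So the posterior for State 3 is 0.0283553 / 0.0295774 ≈ 0.959.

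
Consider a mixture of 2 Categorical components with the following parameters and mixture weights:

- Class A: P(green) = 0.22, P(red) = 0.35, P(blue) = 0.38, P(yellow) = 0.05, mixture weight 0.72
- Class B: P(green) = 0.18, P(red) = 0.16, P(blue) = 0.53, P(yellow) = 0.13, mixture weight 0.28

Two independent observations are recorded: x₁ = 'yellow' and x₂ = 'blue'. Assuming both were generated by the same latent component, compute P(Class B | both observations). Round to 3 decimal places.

P(component k | x) = w_k·f_k(x) / marginal(x), where marginal(x) = Σ_j w_j·f_j(x).
Since both observations come from the same component, the likelihood for component k is f_k(x₁)·f_k(x₂).
  p_A = [0.05] × [0.38] = 0.019
  p_B = [0.13] × [0.53] = 0.0689
Unnormalised posteriors:
  w_A·p_A = 0.72 × 0.019 = 0.01368
  w_B·p_B = 0.28 × 0.0689 = 0.019292
Sum: 0.01368 + 0.019292 = 0.032972
Responsibility of Class B: 0.019292 / 0.032972 ≈ 0.585

0.585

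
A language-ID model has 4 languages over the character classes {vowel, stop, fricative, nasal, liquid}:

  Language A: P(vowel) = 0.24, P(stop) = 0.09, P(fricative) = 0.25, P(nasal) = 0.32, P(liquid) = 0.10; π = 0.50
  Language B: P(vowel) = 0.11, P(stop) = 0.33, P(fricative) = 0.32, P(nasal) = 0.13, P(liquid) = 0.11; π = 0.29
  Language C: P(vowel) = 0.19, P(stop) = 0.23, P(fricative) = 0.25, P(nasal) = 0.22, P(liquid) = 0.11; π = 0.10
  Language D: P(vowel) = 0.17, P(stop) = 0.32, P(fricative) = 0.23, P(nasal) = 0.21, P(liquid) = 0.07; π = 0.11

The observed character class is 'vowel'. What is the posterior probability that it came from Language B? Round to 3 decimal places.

0.168

Apply Bayes' rule: the posterior for each component is proportional to its prior times its likelihood at x.
Evaluate each component's likelihood at the observed value:
  f_A = P(vowel | comp) = 0.24
  f_B = P(vowel | comp) = 0.11
  f_C = P(vowel | comp) = 0.19
  f_D = P(vowel | comp) = 0.17
Multiply by the mixture weights:
  π_A·f_A = 0.50 × 0.24 = 0.12
  π_B·f_B = 0.29 × 0.11 = 0.0319
  π_C·f_C = 0.10 × 0.19 = 0.019
  π_D·f_D = 0.11 × 0.17 = 0.0187
Marginal: 0.12 + 0.0319 + 0.019 + 0.0187 = 0.1896
P(Language B | the observation) = 0.0319 / 0.1896 ≈ 0.168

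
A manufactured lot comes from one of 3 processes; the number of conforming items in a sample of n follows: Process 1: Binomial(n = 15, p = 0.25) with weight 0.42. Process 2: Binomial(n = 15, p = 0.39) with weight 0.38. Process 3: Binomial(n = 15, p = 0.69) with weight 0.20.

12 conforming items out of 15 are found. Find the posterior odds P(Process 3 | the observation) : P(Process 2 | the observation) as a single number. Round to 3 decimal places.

64.976

The posterior odds equal the prior odds times the likelihood ratio: (w_i/w_j)·(f_i(x)/f_j(x)).
Evaluate each component's likelihood at the observed value:
  f_1 = C(15,12)·0.25^12·0.75^3 = 455·5.96046e-08·0.421875 = 1.14413e-05
  f_2 = C(15,12)·0.39^12·0.61^3 = 455·1.23816e-05·0.226981 = 0.00127872
  f_3 = C(15,12)·0.69^12·0.31^3 = 455·0.0116463·0.029791 = 0.157865
0.031573 / 0.000485914 ≈ 64.976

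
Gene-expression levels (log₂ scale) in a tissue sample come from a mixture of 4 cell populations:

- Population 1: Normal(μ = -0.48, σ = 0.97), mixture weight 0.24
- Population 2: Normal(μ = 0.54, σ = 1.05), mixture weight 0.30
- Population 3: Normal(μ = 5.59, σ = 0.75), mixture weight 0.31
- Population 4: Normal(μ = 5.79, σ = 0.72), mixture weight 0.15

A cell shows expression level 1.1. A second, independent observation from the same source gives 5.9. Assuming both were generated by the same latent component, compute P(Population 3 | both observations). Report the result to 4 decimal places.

0.0158

Apply Bayes' rule: the posterior for each component is proportional to its prior times its likelihood at x.
Since both observations come from the same component, the likelihood for component k is f_k(x₁)·f_k(x₂).
  L_1 = [0.109145] × [1.65998e-10] = 1.81178e-11
  L_2 = [0.329575] × [8.34006e-07] = 2.74868e-07
  L_3 = [8.77512e-09] × [0.488372] = 4.28552e-09
  L_4 = [3.38733e-10] × [0.547658] = 1.8551e-10
Weight by the priors:
  w_1·L_1 = 0.24 × 1.81178e-11 = 4.34827e-12
  w_2·L_2 = 0.30 × 2.74868e-07 = 8.24603e-08
  w_3·L_3 = 0.31 × 4.28552e-09 = 1.32851e-09
  w_4·L_4 = 0.15 × 1.8551e-10 = 2.78265e-11
Marginal: 4.34827e-12 + 8.24603e-08 + 1.32851e-09 + 2.78265e-11 = 8.38209e-08
Responsibility of Population 3: 1.32851e-09 / 8.38209e-08 ≈ 0.0158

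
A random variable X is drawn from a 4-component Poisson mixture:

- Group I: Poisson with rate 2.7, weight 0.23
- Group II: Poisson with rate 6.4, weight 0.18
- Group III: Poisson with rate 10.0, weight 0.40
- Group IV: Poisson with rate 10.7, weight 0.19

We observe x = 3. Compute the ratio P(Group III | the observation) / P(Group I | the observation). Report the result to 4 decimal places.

Since P(k|x) ∝ π_k f_k(x), the posterior odds are π_i f_i(x) / (π_j f_j(x)).
Component likelihoods at x = 3:
  f_I = e^(−2.7)·2.7^3/3! = 0.220468
  f_II = e^(−6.4)·6.4^3/3! = 0.0725945
  f_III = e^(−10.0)·10.0^3/3! = 0.00756665
  f_IV = e^(−10.7)·10.7^3/3! = 0.00460309
Odds = (0.40/0.23) × (0.00756665/0.220468) = 1.73913 × 0.0343209 ≈ 0.0597

0.0597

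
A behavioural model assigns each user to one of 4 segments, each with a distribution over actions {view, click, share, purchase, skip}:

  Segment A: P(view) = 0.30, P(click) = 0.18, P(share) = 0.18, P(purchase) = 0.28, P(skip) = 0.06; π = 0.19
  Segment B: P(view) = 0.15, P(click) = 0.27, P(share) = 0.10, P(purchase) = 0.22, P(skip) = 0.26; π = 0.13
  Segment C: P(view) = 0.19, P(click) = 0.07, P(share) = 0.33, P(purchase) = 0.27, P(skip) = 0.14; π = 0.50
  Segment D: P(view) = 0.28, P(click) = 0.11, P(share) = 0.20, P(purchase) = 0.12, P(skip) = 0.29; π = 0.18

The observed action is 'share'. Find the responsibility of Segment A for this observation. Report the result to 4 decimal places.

0.1378

Apply Bayes' rule: the posterior for each component is proportional to its prior times its likelihood at x.
Evaluate each component's likelihood at the observed value:
  p_A = 0.18
  p_B = 0.1
  p_C = 0.33
  p_D = 0.2
Weight by the priors:
  π_A·p_A = 0.19 × 0.18 = 0.0342
  π_B·p_B = 0.13 × 0.1 = 0.013
  π_C·p_C = 0.50 × 0.33 = 0.165
  π_D·p_D = 0.18 × 0.2 = 0.036
Normaliser: 0.0342 + 0.013 + 0.165 + 0.036 = 0.2482
Responsibility of Segment A: 0.0342 / 0.2482 ≈ 0.1378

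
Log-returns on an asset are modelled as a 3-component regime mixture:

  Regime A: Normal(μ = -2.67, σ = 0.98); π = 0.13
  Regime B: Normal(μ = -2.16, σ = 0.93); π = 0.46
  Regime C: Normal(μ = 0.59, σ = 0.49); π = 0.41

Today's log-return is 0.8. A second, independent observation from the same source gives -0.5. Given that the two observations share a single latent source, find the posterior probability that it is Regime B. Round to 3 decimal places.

Apply Bayes' rule: the posterior for each component is proportional to its prior times its likelihood at x.
Since both observations come from the same component, the likelihood for component k is f_k(x₁)·f_k(x₂).
  f_A = [(1/(0.98·√(2π)))·exp(−(0.8−-2.67)²/(2·0.98²)) = 0.407084·exp(-6.26869) = 0.000771306] × [0.035075] = 2.70535e-05
  f_B = [(1/(0.93·√(2π)))·exp(−(0.8−-2.16)²/(2·0.93²)) = 0.428970·exp(-5.06509) = 0.00270822] × [0.0872145] = 0.000236197
  f_C = [(1/(0.49·√(2π)))·exp(−(0.8−0.59)²/(2·0.49²)) = 0.814168·exp(-0.09184) = 0.742728] × [0.0685792] = 0.0509357
Weight by the priors:
  w_A·f_A = 0.13 × 2.70535e-05 = 3.51696e-06
  w_B·f_B = 0.46 × 0.000236197 = 0.00010865
  w_C·f_C = 0.41 × 0.0509357 = 0.0208836
Marginal: 3.51696e-06 + 0.00010865 + 0.0208836 = 0.0209958
P(Regime B | x₁, x₂) ≈ 0.005

0.005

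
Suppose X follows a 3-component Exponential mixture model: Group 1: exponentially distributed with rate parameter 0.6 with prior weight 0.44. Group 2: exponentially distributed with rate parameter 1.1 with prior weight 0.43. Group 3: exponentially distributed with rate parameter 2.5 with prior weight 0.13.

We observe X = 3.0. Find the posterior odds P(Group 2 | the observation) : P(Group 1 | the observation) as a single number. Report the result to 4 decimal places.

Only the two components matter; the odds are (π_i f_i(x)) / (π_j f_j(x)).
Exponential densities:
  L_1 = 0.0991793
  L_2 = 0.0405715
  L_3 = 0.00138271
Odds = (0.43/0.44) × (0.0405715/0.0991793) = 0.977273 × 0.409072 ≈ 0.3998

0.3998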